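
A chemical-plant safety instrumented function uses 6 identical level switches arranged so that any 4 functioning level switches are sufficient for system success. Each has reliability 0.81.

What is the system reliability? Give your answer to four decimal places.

0.9130

R = Σ_{i=4}^{6} C(6,i) p^i (1−p)^{6−i} with p = 0.81
C(6,4)·0.81^4·0.19^2 = 0.233098
C(6,5)·0.81^5·0.19^1 = 0.397493
C(6,6)·0.81^6·0.19^0 = 0.282430
Sum = 0.9130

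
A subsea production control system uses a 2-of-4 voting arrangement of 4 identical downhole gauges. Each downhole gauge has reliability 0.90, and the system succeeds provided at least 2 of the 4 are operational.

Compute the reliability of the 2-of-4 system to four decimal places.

R = Σ_{i=2}^{4} C(4,i) p^i (1−p)^{4−i} with p = 0.90
C(4,2)·0.90^2·0.10^2 = 0.048600
C(4,3)·0.90^3·0.10^1 = 0.291600
C(4,4)·0.90^4·0.10^0 = 0.656100
Sum = 0.9963

0.9963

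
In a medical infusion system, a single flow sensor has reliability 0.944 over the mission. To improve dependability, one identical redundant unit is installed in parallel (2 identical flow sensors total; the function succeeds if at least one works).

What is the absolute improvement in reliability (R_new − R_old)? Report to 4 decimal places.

R_before = 0.944
R_after = 1 − (1 − 0.944)^2 = 0.9969
ΔR = 0.9969 − 0.944 = 0.0529

0.0529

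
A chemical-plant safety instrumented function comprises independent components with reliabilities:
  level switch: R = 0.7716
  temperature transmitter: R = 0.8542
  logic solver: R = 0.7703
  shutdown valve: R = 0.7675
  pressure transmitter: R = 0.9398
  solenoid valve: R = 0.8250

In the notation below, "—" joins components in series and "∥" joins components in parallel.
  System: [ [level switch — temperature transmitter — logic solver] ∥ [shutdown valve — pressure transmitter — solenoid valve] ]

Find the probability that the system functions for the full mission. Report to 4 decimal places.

0.8007

Series (level switch, temperature transmitter, and logic solver): 0.771600 × 0.854200 × 0.770300 = 0.507705
Series (shutdown valve, pressure transmitter, and solenoid valve): 0.767500 × 0.939800 × 0.825000 = 0.595070
Parallel ([0.507705] and [0.595070]): 1 − (1 − 0.507705)(1 − 0.595070) = 0.8007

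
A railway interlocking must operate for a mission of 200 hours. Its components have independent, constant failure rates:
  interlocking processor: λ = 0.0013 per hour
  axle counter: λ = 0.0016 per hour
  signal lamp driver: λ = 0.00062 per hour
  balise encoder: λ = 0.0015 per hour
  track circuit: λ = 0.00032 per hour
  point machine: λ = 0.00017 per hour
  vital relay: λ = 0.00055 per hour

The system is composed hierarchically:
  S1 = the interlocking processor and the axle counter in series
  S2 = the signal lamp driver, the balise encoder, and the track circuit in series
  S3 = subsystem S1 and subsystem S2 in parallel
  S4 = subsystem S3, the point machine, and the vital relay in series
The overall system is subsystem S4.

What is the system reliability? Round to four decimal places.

0.7187

R(interlocking processor) = exp(−0.0013 × 200) = 0.771052
R(axle counter) = exp(−0.0016 × 200) = 0.726149
R(signal lamp driver) = exp(−0.00062 × 200) = 0.883380
R(balise encoder) = exp(−0.0015 × 200) = 0.740818
R(track circuit) = exp(−0.00032 × 200) = 0.938005
R(point machine) = exp(−0.00017 × 200) = 0.966572
R(vital relay) = exp(−0.00055 × 200) = 0.895834
Series (interlocking processor and axle counter): 0.771052 × 0.726149 = 0.559899
Series (signal lamp driver, balise encoder, and track circuit): 0.883380 × 0.740818 × 0.938005 = 0.613853
Parallel ([0.559899] and [0.613853]): 1 − (1 − 0.559899)(1 − 0.613853) = 0.830056
Series ([0.830056], point machine, and vital relay): 0.830056 × 0.966572 × 0.895834 = 0.7187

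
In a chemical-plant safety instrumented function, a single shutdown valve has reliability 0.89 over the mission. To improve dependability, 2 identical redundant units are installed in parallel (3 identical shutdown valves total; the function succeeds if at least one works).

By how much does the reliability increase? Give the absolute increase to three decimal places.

R_before = 0.89
R_after = 1 − (1 − 0.89)^3 = 0.999
ΔR = 0.999 − 0.89 = 0.109

0.109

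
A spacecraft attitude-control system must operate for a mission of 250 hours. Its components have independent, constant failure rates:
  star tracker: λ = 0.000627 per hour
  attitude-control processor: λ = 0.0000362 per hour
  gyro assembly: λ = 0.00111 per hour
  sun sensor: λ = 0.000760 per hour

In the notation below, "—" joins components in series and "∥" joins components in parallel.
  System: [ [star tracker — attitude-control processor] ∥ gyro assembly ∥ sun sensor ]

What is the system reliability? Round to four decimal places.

R(star tracker) = exp(−0.000627 × 250) = 0.854918
R(attitude-control processor) = exp(−0.0000362 × 250) = 0.990991
R(gyro assembly) = exp(−0.00111 × 250) = 0.757676
R(sun sensor) = exp(−0.000760 × 250) = 0.826959
Series (star tracker and attitude-control processor): 0.854918 × 0.990991 = 0.847216
Parallel ([0.847216], gyro assembly, and sun sensor): 1 − (1 − 0.847216)(1 − 0.757676)(1 − 0.826959) = 0.9936

0.9936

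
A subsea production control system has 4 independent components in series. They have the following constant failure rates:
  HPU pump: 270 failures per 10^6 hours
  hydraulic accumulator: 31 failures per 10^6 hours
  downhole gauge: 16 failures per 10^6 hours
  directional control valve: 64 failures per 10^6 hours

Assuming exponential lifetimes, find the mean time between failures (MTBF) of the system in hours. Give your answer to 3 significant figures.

Series of exponential components: λ_sys = Σ λ_i
λ_sys = 0.00027 + 0.000031 + 0.000016 + 0.000064 = 3.8100e-04 /h
MTBF = 1 / λ_sys = 2620 h

2620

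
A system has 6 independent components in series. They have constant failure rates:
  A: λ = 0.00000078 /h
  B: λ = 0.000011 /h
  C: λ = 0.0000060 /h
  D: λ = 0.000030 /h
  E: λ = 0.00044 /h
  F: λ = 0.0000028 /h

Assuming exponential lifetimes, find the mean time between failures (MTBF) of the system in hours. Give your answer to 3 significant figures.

2040

Series of exponential components: λ_sys = Σ λ_i
λ_sys = 0.00000078 + 0.000011 + 0.0000060 + 0.000030 + 0.00044 + 0.0000028 = 4.9058e-04 /h
MTBF = 1 / λ_sys = 2040 h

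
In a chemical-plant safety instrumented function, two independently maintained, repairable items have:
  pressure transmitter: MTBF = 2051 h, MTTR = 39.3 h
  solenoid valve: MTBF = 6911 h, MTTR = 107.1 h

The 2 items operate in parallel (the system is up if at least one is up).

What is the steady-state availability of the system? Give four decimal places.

0.9997

A(pressure transmitter) = MTBF/(MTBF+MTTR) = 2051/(2051+39.3) = 0.981199
A(solenoid valve) = MTBF/(MTBF+MTTR) = 6911/(6911+107.1) = 0.984739
Parallel availability: 1 − (1 − 0.981199)(1 − 0.984739) = 0.9997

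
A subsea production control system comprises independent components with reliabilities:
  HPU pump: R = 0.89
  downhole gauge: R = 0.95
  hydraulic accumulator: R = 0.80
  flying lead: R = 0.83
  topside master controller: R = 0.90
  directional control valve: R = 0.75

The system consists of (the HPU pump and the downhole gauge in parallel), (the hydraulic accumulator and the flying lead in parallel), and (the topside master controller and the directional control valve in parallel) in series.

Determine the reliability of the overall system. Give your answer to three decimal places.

0.937

Parallel (HPU pump and downhole gauge): 1 − (1 − 0.89000)(1 − 0.95000) = 0.99450
Parallel (hydraulic accumulator and flying lead): 1 − (1 − 0.80000)(1 − 0.83000) = 0.96600
Parallel (topside master controller and directional control valve): 1 − (1 − 0.90000)(1 − 0.75000) = 0.97500
Series ([0.99450], [0.96600], and [0.97500]): 0.99450 × 0.96600 × 0.97500 = 0.937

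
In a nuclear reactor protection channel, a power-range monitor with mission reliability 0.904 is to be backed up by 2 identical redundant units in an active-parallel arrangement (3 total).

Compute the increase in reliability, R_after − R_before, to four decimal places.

R_before = 0.904
R_after = 1 − (1 − 0.904)^3 = 0.9991
ΔR = 0.9991 − 0.904 = 0.0951

0.0951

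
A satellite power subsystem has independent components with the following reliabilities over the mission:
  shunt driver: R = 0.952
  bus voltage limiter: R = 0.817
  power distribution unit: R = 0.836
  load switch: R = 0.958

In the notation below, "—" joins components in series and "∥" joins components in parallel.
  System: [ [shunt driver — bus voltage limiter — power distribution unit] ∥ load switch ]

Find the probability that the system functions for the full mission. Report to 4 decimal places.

Series (shunt driver, bus voltage limiter, and power distribution unit): 0.952000 × 0.817000 × 0.836000 = 0.650227
Parallel ([0.650227] and load switch): 1 − (1 − 0.650227)(1 − 0.958000) = 0.9853

0.9853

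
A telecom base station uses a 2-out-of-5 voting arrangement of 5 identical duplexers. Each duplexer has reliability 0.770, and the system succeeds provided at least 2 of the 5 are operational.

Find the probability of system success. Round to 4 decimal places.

R = Σ_{i=2}^{5} C(5,i) p^i (1−p)^{5−i} with p = 0.770
C(5,2)·0.770^2·0.230^3 = 0.072138
C(5,3)·0.770^3·0.230^2 = 0.241506
C(5,4)·0.770^4·0.230^1 = 0.404260
C(5,5)·0.770^5·0.230^0 = 0.270678
Sum = 0.9886

0.9886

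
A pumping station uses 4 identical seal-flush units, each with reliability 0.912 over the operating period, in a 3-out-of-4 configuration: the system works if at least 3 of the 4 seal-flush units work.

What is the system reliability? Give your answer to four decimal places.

0.9588

R = Σ_{i=3}^{4} C(4,i) p^i (1−p)^{4−i} with p = 0.912
C(4,3)·0.912^3·0.088^1 = 0.267010
C(4,4)·0.912^4·0.088^0 = 0.691798
Sum = 0.9588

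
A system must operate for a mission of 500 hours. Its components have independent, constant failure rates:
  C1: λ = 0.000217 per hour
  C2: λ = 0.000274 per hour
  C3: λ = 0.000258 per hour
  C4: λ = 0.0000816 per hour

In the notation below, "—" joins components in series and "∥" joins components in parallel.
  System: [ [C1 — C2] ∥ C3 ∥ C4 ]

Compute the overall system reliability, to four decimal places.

R(C1) = exp(−0.000217 × 500) = 0.897179
R(C2) = exp(−0.000274 × 500) = 0.871970
R(C3) = exp(−0.000258 × 500) = 0.878974
R(C4) = exp(−0.0000816 × 500) = 0.960021
Series (C1 and C2): 0.897179 × 0.871970 = 0.782313
Parallel ([0.782313], C3, and C4): 1 − (1 − 0.782313)(1 − 0.878974)(1 − 0.960021) = 0.9989

0.9989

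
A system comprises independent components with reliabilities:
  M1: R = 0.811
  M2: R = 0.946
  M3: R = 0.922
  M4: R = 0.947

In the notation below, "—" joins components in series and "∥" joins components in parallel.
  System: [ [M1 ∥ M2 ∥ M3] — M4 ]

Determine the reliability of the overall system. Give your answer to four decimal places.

0.9462

Parallel (M1, M2, and M3): 1 − (1 − 0.811000)(1 − 0.946000)(1 − 0.922000) = 0.999204
Series ([0.999204] and M4): 0.999204 × 0.947000 = 0.9462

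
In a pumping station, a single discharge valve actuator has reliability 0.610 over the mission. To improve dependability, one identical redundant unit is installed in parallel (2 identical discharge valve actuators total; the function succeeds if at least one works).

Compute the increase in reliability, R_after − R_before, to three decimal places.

0.238

R_before = 0.610
R_after = 1 − (1 − 0.610)^2 = 0.848
ΔR = 0.848 − 0.610 = 0.238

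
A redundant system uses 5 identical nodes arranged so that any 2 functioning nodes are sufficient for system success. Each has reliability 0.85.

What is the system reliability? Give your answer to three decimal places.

R = Σ_{i=2}^{5} C(5,i) p^i (1−p)^{5−i} with p = 0.85
C(5,2)·0.85^2·0.15^3 = 0.02438
C(5,3)·0.85^3·0.15^2 = 0.13818
C(5,4)·0.85^4·0.15^1 = 0.39150
C(5,5)·0.85^5·0.15^0 = 0.44371
Sum = 0.998

0.998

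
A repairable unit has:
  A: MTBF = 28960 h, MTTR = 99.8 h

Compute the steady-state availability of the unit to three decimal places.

0.997

A(A) = MTBF/(MTBF+MTTR) = 28960/(28960+99.8) = 0.997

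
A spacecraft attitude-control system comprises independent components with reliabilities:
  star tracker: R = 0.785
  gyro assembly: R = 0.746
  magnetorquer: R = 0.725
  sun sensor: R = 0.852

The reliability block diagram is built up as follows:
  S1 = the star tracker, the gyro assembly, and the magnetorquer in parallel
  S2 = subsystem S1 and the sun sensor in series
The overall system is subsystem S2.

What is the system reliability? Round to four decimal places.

0.8392

Parallel (star tracker, gyro assembly, and magnetorquer): 1 − (1 − 0.785000)(1 − 0.746000)(1 − 0.725000) = 0.984982
Series ([0.984982] and sun sensor): 0.984982 × 0.852000 = 0.8392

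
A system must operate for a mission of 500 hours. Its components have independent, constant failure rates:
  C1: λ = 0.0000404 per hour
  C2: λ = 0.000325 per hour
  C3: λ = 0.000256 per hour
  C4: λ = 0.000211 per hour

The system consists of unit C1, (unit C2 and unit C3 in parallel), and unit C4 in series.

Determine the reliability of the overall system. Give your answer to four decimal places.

R(C1) = exp(−0.0000404 × 500) = 0.980003
R(C2) = exp(−0.000325 × 500) = 0.850016
R(C3) = exp(−0.000256 × 500) = 0.879853
R(C4) = exp(−0.000211 × 500) = 0.899874
Parallel (C2 and C3): 1 − (1 − 0.850016)(1 − 0.879853) = 0.981980
Series (C1, [0.981980], and C4): 0.980003 × 0.981980 × 0.899874 = 0.8660

0.8660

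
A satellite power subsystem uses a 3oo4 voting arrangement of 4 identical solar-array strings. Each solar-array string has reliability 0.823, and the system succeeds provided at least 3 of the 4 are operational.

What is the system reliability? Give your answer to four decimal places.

0.8534

R = Σ_{i=3}^{4} C(4,i) p^i (1−p)^{4−i} with p = 0.823
C(4,3)·0.823^3·0.177^1 = 0.394669
C(4,4)·0.823^4·0.177^0 = 0.458775
Sum = 0.8534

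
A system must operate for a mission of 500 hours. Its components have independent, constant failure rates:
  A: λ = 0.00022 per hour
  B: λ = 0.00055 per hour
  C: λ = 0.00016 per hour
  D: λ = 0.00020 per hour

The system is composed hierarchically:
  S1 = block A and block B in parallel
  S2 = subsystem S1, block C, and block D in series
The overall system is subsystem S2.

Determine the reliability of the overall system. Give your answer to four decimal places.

0.8144

R(A) = exp(−0.00022 × 500) = 0.895834
R(B) = exp(−0.00055 × 500) = 0.759572
R(C) = exp(−0.00016 × 500) = 0.923116
R(D) = exp(−0.00020 × 500) = 0.904837
Parallel (A and B): 1 − (1 − 0.895834)(1 − 0.759572) = 0.974956
Series ([0.974956], C, and D): 0.974956 × 0.923116 × 0.904837 = 0.8144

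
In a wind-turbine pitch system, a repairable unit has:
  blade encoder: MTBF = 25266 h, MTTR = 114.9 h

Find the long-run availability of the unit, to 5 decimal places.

0.99547

A(blade encoder) = MTBF/(MTBF+MTTR) = 25266/(25266+114.9) = 0.99547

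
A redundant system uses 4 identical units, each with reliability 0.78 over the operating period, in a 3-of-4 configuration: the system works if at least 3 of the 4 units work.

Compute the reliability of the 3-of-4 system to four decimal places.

0.7878

R = Σ_{i=3}^{4} C(4,i) p^i (1−p)^{4−i} with p = 0.78
C(4,3)·0.78^3·0.22^1 = 0.417606
C(4,4)·0.78^4·0.22^0 = 0.370151
Sum = 0.7878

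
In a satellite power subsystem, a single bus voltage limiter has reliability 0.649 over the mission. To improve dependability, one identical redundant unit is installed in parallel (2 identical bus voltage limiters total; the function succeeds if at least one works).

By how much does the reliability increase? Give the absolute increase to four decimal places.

R_before = 0.649
R_after = 1 − (1 − 0.649)^2 = 0.8768
ΔR = 0.8768 − 0.649 = 0.2278

0.2278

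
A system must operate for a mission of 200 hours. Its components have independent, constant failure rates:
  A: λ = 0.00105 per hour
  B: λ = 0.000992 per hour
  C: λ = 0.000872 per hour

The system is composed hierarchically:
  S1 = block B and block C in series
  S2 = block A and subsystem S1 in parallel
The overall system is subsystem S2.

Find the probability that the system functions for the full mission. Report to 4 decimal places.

R(A) = exp(−0.00105 × 200) = 0.810584
R(B) = exp(−0.000992 × 200) = 0.820042
R(C) = exp(−0.000872 × 200) = 0.839961
Series (B and C): 0.820042 × 0.839961 = 0.688803
Parallel (A and [0.688803]): 1 − (1 − 0.810584)(1 − 0.688803) = 0.9411

0.9411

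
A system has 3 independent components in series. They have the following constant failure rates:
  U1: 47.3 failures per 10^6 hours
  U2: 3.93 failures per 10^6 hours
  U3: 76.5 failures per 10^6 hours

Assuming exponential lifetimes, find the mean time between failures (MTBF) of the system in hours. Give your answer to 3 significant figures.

Series of exponential components: λ_sys = Σ λ_i
λ_sys = 0.0000473 + 0.00000393 + 0.0000765 = 1.2773e-04 /h
MTBF = 1 / λ_sys = 7830 h

7830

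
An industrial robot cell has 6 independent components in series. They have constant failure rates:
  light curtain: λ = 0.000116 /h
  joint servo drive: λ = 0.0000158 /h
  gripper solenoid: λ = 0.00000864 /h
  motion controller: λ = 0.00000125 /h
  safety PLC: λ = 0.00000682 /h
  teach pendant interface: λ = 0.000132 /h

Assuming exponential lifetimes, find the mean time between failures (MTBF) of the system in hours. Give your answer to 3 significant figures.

3560

Series of exponential components: λ_sys = Σ λ_i
λ_sys = 0.000116 + 0.0000158 + 0.00000864 + 0.00000125 + 0.00000682 + 0.000132 = 2.8051e-04 /h
MTBF = 1 / λ_sys = 3560 h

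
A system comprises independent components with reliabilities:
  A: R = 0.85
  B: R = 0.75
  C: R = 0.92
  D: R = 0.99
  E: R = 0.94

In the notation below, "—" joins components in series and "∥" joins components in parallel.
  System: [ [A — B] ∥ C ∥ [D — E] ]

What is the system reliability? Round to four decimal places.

0.9980

Series (A and B): 0.850000 × 0.750000 = 0.637500
Series (D and E): 0.990000 × 0.940000 = 0.930600
Parallel ([0.637500], C, and [0.930600]): 1 − (1 − 0.637500)(1 − 0.920000)(1 − 0.930600) = 0.9980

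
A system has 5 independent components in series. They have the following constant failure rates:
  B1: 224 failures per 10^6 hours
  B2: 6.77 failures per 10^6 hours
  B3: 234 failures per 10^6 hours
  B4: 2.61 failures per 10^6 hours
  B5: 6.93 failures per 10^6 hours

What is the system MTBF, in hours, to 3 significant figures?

Series of exponential components: λ_sys = Σ λ_i
λ_sys = 0.000224 + 0.00000677 + 0.000234 + 0.00000261 + 0.00000693 = 4.7431e-04 /h
MTBF = 1 / λ_sys = 2110 h

2110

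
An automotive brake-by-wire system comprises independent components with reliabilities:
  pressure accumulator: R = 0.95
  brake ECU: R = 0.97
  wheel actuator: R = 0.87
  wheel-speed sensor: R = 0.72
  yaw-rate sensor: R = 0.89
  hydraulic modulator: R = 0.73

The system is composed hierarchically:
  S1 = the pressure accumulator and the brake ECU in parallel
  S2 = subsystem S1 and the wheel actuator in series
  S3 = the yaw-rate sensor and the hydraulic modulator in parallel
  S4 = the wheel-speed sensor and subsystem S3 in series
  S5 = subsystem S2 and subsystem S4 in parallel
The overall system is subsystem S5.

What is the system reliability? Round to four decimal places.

Parallel (pressure accumulator and brake ECU): 1 − (1 − 0.950000)(1 − 0.970000) = 0.998500
Series ([0.998500] and wheel actuator): 0.998500 × 0.870000 = 0.868695
Parallel (yaw-rate sensor and hydraulic modulator): 1 − (1 − 0.890000)(1 − 0.730000) = 0.970300
Series (wheel-speed sensor and [0.970300]): 0.720000 × 0.970300 = 0.698616
Parallel ([0.868695] and [0.698616]): 1 − (1 − 0.868695)(1 − 0.698616) = 0.9604

0.9604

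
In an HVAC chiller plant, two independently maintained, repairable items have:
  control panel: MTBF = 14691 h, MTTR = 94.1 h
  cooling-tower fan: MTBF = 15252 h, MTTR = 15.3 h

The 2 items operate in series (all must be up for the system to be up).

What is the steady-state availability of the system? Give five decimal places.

A(control panel) = MTBF/(MTBF+MTTR) = 14691/(14691+94.1) = 0.993635
A(cooling-tower fan) = MTBF/(MTBF+MTTR) = 15252/(15252+15.3) = 0.998998
Series availability: 0.993635 × 0.998998 = 0.99264

0.99264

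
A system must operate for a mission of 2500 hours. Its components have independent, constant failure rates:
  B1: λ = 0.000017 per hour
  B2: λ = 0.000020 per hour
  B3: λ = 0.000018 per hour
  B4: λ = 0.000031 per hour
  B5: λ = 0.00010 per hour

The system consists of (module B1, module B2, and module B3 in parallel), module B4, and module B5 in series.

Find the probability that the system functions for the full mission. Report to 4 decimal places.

0.7207

R(B1) = exp(−0.000017 × 2500) = 0.958390
R(B2) = exp(−0.000020 × 2500) = 0.951229
R(B3) = exp(−0.000018 × 2500) = 0.955997
R(B4) = exp(−0.000031 × 2500) = 0.925427
R(B5) = exp(−0.00010 × 2500) = 0.778801
Parallel (B1, B2, and B3): 1 − (1 − 0.958390)(1 − 0.951229)(1 − 0.955997) = 0.999911
Series ([0.999911], B4, and B5): 0.999911 × 0.925427 × 0.778801 = 0.7207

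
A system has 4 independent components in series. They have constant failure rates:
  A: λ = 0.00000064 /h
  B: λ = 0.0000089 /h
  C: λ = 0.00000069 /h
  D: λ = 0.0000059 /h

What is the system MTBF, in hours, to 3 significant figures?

Series of exponential components: λ_sys = Σ λ_i
λ_sys = 0.00000064 + 0.0000089 + 0.00000069 + 0.0000059 = 1.6130e-05 /h
MTBF = 1 / λ_sys = 62000 h

62000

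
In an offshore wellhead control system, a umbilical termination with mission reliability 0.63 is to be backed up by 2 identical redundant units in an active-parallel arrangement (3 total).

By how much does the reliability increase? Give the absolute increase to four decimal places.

0.3193

R_before = 0.63
R_after = 1 − (1 − 0.63)^3 = 0.9493
ΔR = 0.9493 − 0.63 = 0.3193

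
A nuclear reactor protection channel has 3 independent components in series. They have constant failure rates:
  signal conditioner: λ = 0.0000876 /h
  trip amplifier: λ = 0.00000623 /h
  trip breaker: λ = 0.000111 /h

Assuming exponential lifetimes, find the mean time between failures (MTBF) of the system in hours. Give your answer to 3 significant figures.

4880

Series of exponential components: λ_sys = Σ λ_i
λ_sys = 0.0000876 + 0.00000623 + 0.000111 = 2.0483e-04 /h
MTBF = 1 / λ_sys = 4880 h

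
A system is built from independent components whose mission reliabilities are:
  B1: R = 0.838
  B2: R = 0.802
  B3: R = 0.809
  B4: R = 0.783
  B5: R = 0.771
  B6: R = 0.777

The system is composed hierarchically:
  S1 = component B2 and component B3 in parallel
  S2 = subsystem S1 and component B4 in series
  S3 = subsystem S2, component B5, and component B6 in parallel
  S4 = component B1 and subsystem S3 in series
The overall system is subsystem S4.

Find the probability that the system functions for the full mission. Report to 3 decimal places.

Parallel (B2 and B3): 1 − (1 − 0.80200)(1 − 0.80900) = 0.96218
Series ([0.96218] and B4): 0.96218 × 0.78300 = 0.75339
Parallel ([0.75339], B5, and B6): 1 − (1 − 0.75339)(1 − 0.77100)(1 − 0.77700) = 0.98741
Series (B1 and [0.98741]): 0.83800 × 0.98741 = 0.827

0.827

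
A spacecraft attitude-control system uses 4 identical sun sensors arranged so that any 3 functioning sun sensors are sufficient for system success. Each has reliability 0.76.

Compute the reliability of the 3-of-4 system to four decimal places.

0.7550

R = Σ_{i=3}^{4} C(4,i) p^i (1−p)^{4−i} with p = 0.76
C(4,3)·0.76^3·0.24^1 = 0.421417
C(4,4)·0.76^4·0.24^0 = 0.333622
Sum = 0.7550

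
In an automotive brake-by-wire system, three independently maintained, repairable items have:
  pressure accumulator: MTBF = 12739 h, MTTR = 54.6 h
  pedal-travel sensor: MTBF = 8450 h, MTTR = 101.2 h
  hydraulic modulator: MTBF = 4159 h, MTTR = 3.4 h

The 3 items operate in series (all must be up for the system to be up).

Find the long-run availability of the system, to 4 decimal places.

A(pressure accumulator) = MTBF/(MTBF+MTTR) = 12739/(12739+54.6) = 0.995732
A(pedal-travel sensor) = MTBF/(MTBF+MTTR) = 8450/(8450+101.2) = 0.988165
A(hydraulic modulator) = MTBF/(MTBF+MTTR) = 4159/(4159+3.4) = 0.999183
Series availability: 0.995732 × 0.988165 × 0.999183 = 0.9831

0.9831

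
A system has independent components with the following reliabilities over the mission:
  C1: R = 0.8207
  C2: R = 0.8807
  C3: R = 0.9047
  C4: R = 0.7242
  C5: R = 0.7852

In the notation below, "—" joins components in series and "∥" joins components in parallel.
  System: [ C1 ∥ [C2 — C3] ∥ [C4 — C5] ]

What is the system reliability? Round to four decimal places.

0.9843

Series (C2 and C3): 0.880700 × 0.904700 = 0.796769
Series (C4 and C5): 0.724200 × 0.785200 = 0.568642
Parallel (C1, [0.796769], and [0.568642]): 1 − (1 − 0.820700)(1 − 0.796769)(1 − 0.568642) = 0.9843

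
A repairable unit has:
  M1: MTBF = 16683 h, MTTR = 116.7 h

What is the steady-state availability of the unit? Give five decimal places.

0.99305

A(M1) = MTBF/(MTBF+MTTR) = 16683/(16683+116.7) = 0.99305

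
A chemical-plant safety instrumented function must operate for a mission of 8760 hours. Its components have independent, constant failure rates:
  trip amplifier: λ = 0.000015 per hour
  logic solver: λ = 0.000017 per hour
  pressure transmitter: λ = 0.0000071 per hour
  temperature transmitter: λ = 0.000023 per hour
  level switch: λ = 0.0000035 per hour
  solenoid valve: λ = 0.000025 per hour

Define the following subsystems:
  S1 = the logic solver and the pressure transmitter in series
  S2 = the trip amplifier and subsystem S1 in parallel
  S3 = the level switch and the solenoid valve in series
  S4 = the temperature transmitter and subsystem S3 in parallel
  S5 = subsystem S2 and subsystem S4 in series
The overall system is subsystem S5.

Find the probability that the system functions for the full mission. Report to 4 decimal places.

0.9372

R(trip amplifier) = exp(−0.000015 × 8760) = 0.876867
R(logic solver) = exp(−0.000017 × 8760) = 0.861638
R(pressure transmitter) = exp(−0.0000071 × 8760) = 0.939699
R(temperature transmitter) = exp(−0.000023 × 8760) = 0.817520
R(level switch) = exp(−0.0000035 × 8760) = 0.969805
R(solenoid valve) = exp(−0.000025 × 8760) = 0.803322
Series (logic solver and pressure transmitter): 0.861638 × 0.939699 = 0.809680
Parallel (trip amplifier and [0.809680]): 1 − (1 − 0.876867)(1 − 0.809680) = 0.976565
Series (level switch and solenoid valve): 0.969805 × 0.803322 = 0.779066
Parallel (temperature transmitter and [0.779066]): 1 − (1 − 0.817520)(1 − 0.779066) = 0.959684
Series ([0.976565] and [0.959684]): 0.976565 × 0.959684 = 0.9372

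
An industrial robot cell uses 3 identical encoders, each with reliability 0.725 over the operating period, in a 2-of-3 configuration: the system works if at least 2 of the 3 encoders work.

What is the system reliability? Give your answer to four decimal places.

0.8147

R = Σ_{i=2}^{3} C(3,i) p^i (1−p)^{3−i} with p = 0.725
C(3,2)·0.725^2·0.275^1 = 0.433641
C(3,3)·0.725^3·0.275^0 = 0.381078
Sum = 0.8147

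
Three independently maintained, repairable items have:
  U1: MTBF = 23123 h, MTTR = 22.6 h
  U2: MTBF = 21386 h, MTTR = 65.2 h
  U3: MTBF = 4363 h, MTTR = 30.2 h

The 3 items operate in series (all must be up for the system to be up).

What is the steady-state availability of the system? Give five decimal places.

0.98914

A(U1) = MTBF/(MTBF+MTTR) = 23123/(23123+22.6) = 0.999024
A(U2) = MTBF/(MTBF+MTTR) = 21386/(21386+65.2) = 0.996961
A(U3) = MTBF/(MTBF+MTTR) = 4363/(4363+30.2) = 0.993126
Series availability: 0.999024 × 0.996961 × 0.993126 = 0.98914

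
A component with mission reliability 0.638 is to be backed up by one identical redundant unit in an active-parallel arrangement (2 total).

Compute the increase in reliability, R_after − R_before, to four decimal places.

R_before = 0.638
R_after = 1 − (1 − 0.638)^2 = 0.8690
ΔR = 0.8690 − 0.638 = 0.2310

0.2310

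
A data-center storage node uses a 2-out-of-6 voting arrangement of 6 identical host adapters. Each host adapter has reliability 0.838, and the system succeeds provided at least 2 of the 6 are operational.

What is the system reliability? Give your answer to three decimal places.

0.999

R = Σ_{i=2}^{6} C(6,i) p^i (1−p)^{6−i} with p = 0.838
C(6,2)·0.838^2·0.162^4 = 0.00726
C(6,3)·0.838^3·0.162^3 = 0.05004
C(6,4)·0.838^4·0.162^2 = 0.19413
C(6,5)·0.838^5·0.162^1 = 0.40169
C(6,6)·0.838^6·0.162^0 = 0.34631
Sum = 0.999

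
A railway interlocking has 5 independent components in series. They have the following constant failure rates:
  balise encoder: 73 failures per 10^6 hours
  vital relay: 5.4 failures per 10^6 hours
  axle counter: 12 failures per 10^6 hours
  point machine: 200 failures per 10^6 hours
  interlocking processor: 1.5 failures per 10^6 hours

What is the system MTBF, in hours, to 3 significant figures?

Series of exponential components: λ_sys = Σ λ_i
λ_sys = 0.000073 + 0.0000054 + 0.000012 + 0.00020 + 0.0000015 = 2.9190e-04 /h
MTBF = 1 / λ_sys = 3430 h

3430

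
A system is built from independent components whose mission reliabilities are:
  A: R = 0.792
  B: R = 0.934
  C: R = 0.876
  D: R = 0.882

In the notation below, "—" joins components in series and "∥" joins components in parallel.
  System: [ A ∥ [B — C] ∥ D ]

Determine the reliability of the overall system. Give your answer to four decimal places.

Series (B and C): 0.934000 × 0.876000 = 0.818184
Parallel (A, [0.818184], and D): 1 − (1 − 0.792000)(1 − 0.818184)(1 − 0.882000) = 0.9955

0.9955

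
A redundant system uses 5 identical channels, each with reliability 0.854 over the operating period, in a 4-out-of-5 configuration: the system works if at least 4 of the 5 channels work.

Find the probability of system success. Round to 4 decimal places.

R = Σ_{i=4}^{5} C(5,i) p^i (1−p)^{5−i} with p = 0.854
C(5,4)·0.854^4·0.146^1 = 0.388288
C(5,5)·0.854^5·0.146^0 = 0.454244
Sum = 0.8425

0.8425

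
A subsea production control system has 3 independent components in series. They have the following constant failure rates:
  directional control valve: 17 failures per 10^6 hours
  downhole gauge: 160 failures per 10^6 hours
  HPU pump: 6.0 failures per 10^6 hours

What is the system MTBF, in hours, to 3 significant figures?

5460

Series of exponential components: λ_sys = Σ λ_i
λ_sys = 0.000017 + 0.00016 + 0.0000060 = 1.8300e-04 /h
MTBF = 1 / λ_sys = 5460 h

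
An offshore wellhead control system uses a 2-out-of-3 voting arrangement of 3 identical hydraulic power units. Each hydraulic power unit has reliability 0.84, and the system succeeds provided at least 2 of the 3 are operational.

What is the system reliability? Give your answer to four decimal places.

0.9314

R = Σ_{i=2}^{3} C(3,i) p^i (1−p)^{3−i} with p = 0.84
C(3,2)·0.84^2·0.16^1 = 0.338688
C(3,3)·0.84^3·0.16^0 = 0.592704
Sum = 0.9314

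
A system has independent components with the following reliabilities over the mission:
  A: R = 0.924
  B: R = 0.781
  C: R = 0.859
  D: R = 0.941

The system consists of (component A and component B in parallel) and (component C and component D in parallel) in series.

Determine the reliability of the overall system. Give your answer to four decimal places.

0.9752

Parallel (A and B): 1 − (1 − 0.924000)(1 − 0.781000) = 0.983356
Parallel (C and D): 1 − (1 − 0.859000)(1 − 0.941000) = 0.991681
Series ([0.983356] and [0.991681]): 0.983356 × 0.991681 = 0.9752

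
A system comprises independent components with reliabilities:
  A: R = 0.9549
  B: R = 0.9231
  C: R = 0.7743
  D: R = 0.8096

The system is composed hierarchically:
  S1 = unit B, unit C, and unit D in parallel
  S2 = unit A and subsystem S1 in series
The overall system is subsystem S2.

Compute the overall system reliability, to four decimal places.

0.9517

Parallel (B, C, and D): 1 − (1 − 0.923100)(1 − 0.774300)(1 − 0.809600) = 0.996695
Series (A and [0.996695]): 0.954900 × 0.996695 = 0.9517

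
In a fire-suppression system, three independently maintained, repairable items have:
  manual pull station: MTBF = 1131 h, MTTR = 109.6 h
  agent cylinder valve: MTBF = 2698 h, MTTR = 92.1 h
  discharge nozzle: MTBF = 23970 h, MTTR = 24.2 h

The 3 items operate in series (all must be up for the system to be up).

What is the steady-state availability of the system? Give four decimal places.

0.8807

A(manual pull station) = MTBF/(MTBF+MTTR) = 1131/(1131+109.6) = 0.911656
A(agent cylinder valve) = MTBF/(MTBF+MTTR) = 2698/(2698+92.1) = 0.966990
A(discharge nozzle) = MTBF/(MTBF+MTTR) = 23970/(23970+24.2) = 0.998991
Series availability: 0.911656 × 0.966990 × 0.998991 = 0.8807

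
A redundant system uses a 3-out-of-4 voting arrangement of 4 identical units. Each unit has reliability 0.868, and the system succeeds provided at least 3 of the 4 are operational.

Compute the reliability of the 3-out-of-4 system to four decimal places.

R = Σ_{i=3}^{4} C(4,i) p^i (1−p)^{4−i} with p = 0.868
C(4,3)·0.868^3·0.132^1 = 0.345297
C(4,4)·0.868^4·0.132^0 = 0.567648
Sum = 0.9129

0.9129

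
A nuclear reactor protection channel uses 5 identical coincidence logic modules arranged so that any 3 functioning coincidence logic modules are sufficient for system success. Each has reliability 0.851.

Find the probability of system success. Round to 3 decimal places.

R = Σ_{i=3}^{5} C(5,i) p^i (1−p)^{5−i} with p = 0.851
C(5,3)·0.851^3·0.149^2 = 0.13682
C(5,4)·0.851^4·0.149^1 = 0.39073
C(5,5)·0.851^5·0.149^0 = 0.44632
Sum = 0.974

0.974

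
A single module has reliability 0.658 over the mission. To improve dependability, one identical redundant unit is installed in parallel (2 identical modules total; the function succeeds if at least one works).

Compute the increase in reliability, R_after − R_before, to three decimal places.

0.225

R_before = 0.658
R_after = 1 − (1 − 0.658)^2 = 0.883
ΔR = 0.883 − 0.658 = 0.225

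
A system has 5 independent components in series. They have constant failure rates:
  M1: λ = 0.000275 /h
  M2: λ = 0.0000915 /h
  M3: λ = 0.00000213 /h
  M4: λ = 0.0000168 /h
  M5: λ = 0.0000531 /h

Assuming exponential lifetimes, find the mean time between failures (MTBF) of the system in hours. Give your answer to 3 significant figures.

Series of exponential components: λ_sys = Σ λ_i
λ_sys = 0.000275 + 0.0000915 + 0.00000213 + 0.0000168 + 0.0000531 = 4.3853e-04 /h
MTBF = 1 / λ_sys = 2280 h

2280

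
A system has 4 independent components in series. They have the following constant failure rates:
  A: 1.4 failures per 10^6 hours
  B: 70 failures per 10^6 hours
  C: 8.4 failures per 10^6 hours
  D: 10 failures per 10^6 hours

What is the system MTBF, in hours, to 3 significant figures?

Series of exponential components: λ_sys = Σ λ_i
λ_sys = 0.0000014 + 0.000070 + 0.0000084 + 0.000010 = 8.9800e-05 /h
MTBF = 1 / λ_sys = 11100 h

11100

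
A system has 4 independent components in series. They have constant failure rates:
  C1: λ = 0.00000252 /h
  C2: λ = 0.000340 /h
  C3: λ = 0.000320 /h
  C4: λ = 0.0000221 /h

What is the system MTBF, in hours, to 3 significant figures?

1460

Series of exponential components: λ_sys = Σ λ_i
λ_sys = 0.00000252 + 0.000340 + 0.000320 + 0.0000221 = 6.8462e-04 /h
MTBF = 1 / λ_sys = 1460 h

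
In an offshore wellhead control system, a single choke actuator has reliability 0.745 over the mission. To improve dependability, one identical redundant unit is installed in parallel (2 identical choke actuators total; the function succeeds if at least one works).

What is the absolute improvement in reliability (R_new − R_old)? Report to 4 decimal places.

0.1900

R_before = 0.745
R_after = 1 − (1 − 0.745)^2 = 0.9350
ΔR = 0.9350 − 0.745 = 0.1900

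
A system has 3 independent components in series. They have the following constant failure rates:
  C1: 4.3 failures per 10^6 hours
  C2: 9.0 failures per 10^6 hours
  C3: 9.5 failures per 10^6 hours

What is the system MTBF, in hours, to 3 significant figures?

Series of exponential components: λ_sys = Σ λ_i
λ_sys = 0.0000043 + 0.0000090 + 0.0000095 = 2.2800e-05 /h
MTBF = 1 / λ_sys = 43900 h

43900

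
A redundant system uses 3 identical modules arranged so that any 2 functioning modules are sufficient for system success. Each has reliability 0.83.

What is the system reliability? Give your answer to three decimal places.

0.923

R = Σ_{i=2}^{3} C(3,i) p^i (1−p)^{3−i} with p = 0.83
C(3,2)·0.83^2·0.17^1 = 0.35134
C(3,3)·0.83^3·0.17^0 = 0.57179
Sum = 0.923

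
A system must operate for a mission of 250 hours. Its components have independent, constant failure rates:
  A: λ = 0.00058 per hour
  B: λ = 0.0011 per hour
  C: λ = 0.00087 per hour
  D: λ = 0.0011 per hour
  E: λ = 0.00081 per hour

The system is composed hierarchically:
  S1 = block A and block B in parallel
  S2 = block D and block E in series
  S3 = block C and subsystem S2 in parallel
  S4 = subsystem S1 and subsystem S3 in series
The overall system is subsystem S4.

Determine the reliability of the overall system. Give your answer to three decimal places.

R(A) = exp(−0.00058 × 250) = 0.86502
R(B) = exp(−0.0011 × 250) = 0.75957
R(C) = exp(−0.00087 × 250) = 0.80453
R(D) = exp(−0.0011 × 250) = 0.75957
R(E) = exp(−0.00081 × 250) = 0.81669
Parallel (A and B): 1 − (1 − 0.86502)(1 − 0.75957) = 0.96755
Series (D and E): 0.75957 × 0.81669 = 0.62033
Parallel (C and [0.62033]): 1 − (1 − 0.80453)(1 − 0.62033) = 0.92579
Series ([0.96755] and [0.92579]): 0.96755 × 0.92579 = 0.896

0.896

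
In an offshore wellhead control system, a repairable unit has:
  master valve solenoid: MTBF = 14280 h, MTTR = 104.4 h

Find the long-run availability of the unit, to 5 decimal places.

A(master valve solenoid) = MTBF/(MTBF+MTTR) = 14280/(14280+104.4) = 0.99274

0.99274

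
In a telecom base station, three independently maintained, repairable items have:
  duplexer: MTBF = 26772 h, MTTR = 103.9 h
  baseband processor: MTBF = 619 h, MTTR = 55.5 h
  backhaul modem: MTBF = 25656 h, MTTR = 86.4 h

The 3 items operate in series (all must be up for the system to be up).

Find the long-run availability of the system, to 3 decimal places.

0.911

A(duplexer) = MTBF/(MTBF+MTTR) = 26772/(26772+103.9) = 0.996134
A(baseband processor) = MTBF/(MTBF+MTTR) = 619/(619+55.5) = 0.917717
A(backhaul modem) = MTBF/(MTBF+MTTR) = 25656/(25656+86.4) = 0.996644
Series availability: 0.996134 × 0.917717 × 0.996644 = 0.911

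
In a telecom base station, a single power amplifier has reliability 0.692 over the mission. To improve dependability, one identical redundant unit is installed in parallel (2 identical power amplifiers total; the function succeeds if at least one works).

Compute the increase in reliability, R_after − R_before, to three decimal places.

0.213

R_before = 0.692
R_after = 1 − (1 − 0.692)^2 = 0.905
ΔR = 0.905 − 0.692 = 0.213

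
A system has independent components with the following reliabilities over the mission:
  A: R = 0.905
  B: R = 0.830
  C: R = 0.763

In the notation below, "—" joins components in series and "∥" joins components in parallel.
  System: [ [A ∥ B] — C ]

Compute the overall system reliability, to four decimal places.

Parallel (A and B): 1 − (1 − 0.905000)(1 − 0.830000) = 0.983850
Series ([0.983850] and C): 0.983850 × 0.763000 = 0.7507

0.7507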